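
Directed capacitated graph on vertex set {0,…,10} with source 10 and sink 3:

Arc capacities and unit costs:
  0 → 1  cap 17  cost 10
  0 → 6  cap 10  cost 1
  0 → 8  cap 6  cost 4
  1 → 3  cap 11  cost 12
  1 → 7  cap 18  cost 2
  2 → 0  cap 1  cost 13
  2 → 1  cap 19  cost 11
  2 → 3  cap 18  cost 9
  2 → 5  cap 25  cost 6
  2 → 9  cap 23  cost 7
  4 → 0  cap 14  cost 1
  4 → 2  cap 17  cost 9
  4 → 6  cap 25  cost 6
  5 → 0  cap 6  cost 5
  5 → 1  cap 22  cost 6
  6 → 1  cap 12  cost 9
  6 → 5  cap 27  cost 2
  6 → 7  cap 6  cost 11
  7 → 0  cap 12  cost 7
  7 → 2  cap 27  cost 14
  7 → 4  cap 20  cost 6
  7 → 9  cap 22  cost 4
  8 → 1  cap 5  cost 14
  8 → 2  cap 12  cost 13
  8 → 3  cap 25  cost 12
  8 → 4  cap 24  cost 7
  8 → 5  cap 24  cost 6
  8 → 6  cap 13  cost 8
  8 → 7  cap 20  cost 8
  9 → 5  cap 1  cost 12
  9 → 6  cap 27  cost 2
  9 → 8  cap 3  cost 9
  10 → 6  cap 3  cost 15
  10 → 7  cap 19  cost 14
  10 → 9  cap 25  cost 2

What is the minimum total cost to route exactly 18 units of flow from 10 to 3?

shortest-cost path #1: 10→9→8→3 push 3 @ unit cost 23 (adds 69)
shortest-cost path #2: 10→9→6→5→1→3 push 11 @ unit cost 24 (adds 264)
shortest-cost path #3: 10→9→6→5→0→8→3 push 4 @ unit cost 27 (adds 108)
total cost = 441

Minimum cost for 18 units: 441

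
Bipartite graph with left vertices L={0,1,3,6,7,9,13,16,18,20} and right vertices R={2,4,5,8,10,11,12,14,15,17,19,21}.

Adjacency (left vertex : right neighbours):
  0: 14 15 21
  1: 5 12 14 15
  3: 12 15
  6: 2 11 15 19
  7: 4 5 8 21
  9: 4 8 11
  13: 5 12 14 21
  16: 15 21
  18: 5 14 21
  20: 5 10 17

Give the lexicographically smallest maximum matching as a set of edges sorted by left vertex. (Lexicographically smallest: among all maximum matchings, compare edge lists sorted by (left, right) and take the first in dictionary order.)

|M| = 9 (so the lex-smallest maximum matching has 9 edges)
process left vertices in ascending order; for each, take the smallest-labelled available neighbour that still permits 9 edges overall, or leave it unmatched if none does
lex-smallest matching: {0-14, 1-5, 3-12, 6-2, 7-4, 9-8, 13-21, 16-15, 20-10}

Lex-smallest maximum matching: {(0,14), (1,5), (3,12), (6,2), (7,4), (9,8), (13,21), (16,15), (20,10)}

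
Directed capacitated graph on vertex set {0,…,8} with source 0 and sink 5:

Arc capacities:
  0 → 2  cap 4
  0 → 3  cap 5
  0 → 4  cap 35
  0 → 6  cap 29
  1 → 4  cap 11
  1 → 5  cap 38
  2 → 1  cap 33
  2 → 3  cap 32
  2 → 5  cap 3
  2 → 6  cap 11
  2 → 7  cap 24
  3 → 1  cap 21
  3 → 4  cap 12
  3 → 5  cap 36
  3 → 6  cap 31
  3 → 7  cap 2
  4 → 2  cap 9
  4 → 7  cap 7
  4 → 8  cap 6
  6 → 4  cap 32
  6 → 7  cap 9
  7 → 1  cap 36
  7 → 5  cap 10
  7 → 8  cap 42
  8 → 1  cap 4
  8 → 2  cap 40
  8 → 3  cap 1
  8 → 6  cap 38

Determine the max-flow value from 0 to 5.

augment #1: 0→2→5 bottleneck 3, total now 3
augment #2: 0→3→5 bottleneck 5, total now 8
augment #3: 0→2→1→5 bottleneck 1, total now 9
augment #4: 0→4→7→5 bottleneck 7, total now 16
augment #5: 0→6→7→5 bottleneck 3, total now 19
augment #6: 0→4→2→1→5 bottleneck 9, total now 28
augment #7: 0→4→8→1→5 bottleneck 4, total now 32
augment #8: 0→4→8→3→5 bottleneck 1, total now 33
augment #9: 0→6→7→1→5 bottleneck 6, total now 39
augment #10: 0→4→8→2→1→5 bottleneck 1, total now 40

Maximum flow value: 40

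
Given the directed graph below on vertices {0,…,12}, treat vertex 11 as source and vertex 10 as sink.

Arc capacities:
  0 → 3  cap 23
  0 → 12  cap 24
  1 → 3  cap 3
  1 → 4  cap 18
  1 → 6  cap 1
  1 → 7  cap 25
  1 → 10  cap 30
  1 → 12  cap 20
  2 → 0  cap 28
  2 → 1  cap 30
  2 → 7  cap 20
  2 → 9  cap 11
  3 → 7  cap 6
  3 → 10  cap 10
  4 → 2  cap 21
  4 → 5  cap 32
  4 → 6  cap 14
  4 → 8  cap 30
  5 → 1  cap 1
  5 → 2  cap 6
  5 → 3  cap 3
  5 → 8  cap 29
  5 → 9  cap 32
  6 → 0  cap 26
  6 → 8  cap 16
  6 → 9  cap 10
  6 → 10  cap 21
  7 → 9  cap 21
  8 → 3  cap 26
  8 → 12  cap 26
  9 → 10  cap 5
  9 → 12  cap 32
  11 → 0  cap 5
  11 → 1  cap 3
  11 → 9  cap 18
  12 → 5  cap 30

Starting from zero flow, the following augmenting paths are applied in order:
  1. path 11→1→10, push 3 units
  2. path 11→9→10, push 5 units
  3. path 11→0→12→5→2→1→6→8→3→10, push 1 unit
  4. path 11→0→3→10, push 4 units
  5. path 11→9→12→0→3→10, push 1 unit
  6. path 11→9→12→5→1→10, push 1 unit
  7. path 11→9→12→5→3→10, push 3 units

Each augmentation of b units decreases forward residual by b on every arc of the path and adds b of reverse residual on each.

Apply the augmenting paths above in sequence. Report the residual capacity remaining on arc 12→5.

after path 1 (11→1→10, push 3): res(12,5)=30
after path 2 (11→9→10, push 5): res(12,5)=30
after path 3 (11→0→12→5→2→1→6→8→3→10, push 1): res(12,5)=29
after path 4 (11→0→3→10, push 4): res(12,5)=29
after path 5 (11→9→12→0→3→10, push 1): res(12,5)=29
after path 6 (11→9→12→5→1→10, push 1): res(12,5)=28
after path 7 (11→9→12→5→3→10, push 3): res(12,5)=25

Residual capacity of (12,5): 25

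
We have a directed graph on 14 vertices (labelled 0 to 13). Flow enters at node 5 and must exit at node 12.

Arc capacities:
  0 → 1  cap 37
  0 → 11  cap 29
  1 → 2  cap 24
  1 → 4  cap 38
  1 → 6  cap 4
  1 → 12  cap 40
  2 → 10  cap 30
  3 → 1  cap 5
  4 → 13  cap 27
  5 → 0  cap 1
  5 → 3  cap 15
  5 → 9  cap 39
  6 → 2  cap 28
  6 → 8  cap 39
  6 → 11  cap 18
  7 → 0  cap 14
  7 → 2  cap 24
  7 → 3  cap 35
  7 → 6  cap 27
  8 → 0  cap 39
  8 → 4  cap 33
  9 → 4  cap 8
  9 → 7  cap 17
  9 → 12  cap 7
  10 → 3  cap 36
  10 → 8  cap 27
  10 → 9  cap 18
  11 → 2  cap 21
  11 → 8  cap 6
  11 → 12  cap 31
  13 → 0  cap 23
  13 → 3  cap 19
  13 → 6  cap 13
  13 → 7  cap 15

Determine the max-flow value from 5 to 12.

Maximum flow value: 38

augment #1: 5→9→12 bottleneck 7, total now 7
augment #2: 5→0→1→12 bottleneck 1, total now 8
augment #3: 5→3→1→12 bottleneck 5, total now 13
augment #4: 5→9→7→0→1→12 bottleneck 14, total now 27
augment #5: 5→9→7→6→11→12 bottleneck 3, total now 30
augment #6: 5→9→4→13→0→1→12 bottleneck 8, total now 38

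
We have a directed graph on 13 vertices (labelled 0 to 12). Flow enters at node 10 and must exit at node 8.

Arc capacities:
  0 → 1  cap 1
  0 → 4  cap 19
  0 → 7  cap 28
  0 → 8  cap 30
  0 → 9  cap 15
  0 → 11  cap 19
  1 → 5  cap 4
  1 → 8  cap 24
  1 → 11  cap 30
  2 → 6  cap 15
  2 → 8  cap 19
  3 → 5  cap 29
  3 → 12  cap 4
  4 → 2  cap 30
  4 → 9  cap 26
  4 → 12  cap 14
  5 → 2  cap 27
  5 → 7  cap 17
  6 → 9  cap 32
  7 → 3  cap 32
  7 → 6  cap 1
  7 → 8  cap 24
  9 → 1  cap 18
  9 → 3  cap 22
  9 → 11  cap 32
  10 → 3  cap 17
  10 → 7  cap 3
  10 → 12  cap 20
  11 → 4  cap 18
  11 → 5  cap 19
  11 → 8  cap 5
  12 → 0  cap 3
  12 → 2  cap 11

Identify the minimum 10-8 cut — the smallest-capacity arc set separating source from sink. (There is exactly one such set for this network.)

augment #1: 10→7→8 push 3
augment #2: 10→12→0→8 push 3
augment #3: 10→12→2→8 push 11
augment #4: 10→3→5→2→8 push 8
augment #5: 10→3→5→7→8 push 9
max flow = 34; residual-reachable set from 10 gives S-side
cut edges (S→T): {(10,3), (10,7), (12,0), (12,2)} total cap 34

Min-cut arcs: {(10,3), (10,7), (12,0), (12,2)} (total capacity 34)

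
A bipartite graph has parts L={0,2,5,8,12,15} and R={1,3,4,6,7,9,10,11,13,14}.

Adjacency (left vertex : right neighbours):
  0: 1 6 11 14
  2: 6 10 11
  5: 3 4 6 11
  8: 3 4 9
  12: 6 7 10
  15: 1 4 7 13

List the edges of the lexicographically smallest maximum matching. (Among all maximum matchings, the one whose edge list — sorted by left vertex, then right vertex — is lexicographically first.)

|M| = 6 (so the lex-smallest maximum matching has 6 edges)
process left vertices in ascending order; for each, take the smallest-labelled available neighbour that still permits 6 edges overall, or leave it unmatched if none does
lex-smallest matching: {0-1, 2-6, 5-3, 8-4, 12-7, 15-13}

Lex-smallest maximum matching: {(0,1), (2,6), (5,3), (8,4), (12,7), (15,13)}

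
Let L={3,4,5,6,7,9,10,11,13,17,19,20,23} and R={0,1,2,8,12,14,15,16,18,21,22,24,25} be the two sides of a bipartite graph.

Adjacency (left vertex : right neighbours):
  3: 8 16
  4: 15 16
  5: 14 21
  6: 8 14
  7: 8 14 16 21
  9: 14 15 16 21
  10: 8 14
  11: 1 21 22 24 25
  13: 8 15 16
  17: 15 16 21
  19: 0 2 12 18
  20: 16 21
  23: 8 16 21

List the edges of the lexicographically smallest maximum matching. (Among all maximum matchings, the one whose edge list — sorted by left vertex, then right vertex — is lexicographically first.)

Lex-smallest maximum matching: {(3,8), (4,15), (5,14), (7,16), (9,21), (11,1), (19,0)}

|M| = 7 (so the lex-smallest maximum matching has 7 edges)
process left vertices in ascending order; for each, take the smallest-labelled available neighbour that still permits 7 edges overall, or leave it unmatched if none does
lex-smallest matching: {3-8, 4-15, 5-14, 7-16, 9-21, 11-1, 19-0}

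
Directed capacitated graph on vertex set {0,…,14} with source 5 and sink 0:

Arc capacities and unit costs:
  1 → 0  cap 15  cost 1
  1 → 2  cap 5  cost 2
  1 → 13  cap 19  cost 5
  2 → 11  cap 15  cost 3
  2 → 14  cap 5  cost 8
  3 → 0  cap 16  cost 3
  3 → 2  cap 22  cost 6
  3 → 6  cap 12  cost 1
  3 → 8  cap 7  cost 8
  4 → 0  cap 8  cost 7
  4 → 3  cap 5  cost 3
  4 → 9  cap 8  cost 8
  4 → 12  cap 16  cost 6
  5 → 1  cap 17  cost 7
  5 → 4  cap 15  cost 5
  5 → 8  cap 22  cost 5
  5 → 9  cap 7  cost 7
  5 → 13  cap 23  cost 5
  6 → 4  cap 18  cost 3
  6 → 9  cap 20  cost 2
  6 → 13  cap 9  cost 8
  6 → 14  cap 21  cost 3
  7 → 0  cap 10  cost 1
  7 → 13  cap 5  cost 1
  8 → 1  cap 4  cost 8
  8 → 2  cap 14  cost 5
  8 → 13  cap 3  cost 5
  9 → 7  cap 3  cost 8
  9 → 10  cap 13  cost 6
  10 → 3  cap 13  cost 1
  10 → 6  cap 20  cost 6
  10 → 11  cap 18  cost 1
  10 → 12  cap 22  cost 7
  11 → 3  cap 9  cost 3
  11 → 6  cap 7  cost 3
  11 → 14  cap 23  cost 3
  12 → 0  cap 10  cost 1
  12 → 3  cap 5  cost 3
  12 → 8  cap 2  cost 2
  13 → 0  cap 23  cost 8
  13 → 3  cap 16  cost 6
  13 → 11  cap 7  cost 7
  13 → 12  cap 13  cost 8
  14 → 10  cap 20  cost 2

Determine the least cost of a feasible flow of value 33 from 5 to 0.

Minimum cost for 33 units: 334

shortest-cost path #1: 5→1→0 push 15 @ unit cost 8 (adds 120)
shortest-cost path #2: 5→4→3→0 push 5 @ unit cost 11 (adds 55)
shortest-cost path #3: 5→4→0 push 8 @ unit cost 12 (adds 96)
shortest-cost path #4: 5→4→12→0 push 2 @ unit cost 12 (adds 24)
shortest-cost path #5: 5→13→0 push 3 @ unit cost 13 (adds 39)
total cost = 334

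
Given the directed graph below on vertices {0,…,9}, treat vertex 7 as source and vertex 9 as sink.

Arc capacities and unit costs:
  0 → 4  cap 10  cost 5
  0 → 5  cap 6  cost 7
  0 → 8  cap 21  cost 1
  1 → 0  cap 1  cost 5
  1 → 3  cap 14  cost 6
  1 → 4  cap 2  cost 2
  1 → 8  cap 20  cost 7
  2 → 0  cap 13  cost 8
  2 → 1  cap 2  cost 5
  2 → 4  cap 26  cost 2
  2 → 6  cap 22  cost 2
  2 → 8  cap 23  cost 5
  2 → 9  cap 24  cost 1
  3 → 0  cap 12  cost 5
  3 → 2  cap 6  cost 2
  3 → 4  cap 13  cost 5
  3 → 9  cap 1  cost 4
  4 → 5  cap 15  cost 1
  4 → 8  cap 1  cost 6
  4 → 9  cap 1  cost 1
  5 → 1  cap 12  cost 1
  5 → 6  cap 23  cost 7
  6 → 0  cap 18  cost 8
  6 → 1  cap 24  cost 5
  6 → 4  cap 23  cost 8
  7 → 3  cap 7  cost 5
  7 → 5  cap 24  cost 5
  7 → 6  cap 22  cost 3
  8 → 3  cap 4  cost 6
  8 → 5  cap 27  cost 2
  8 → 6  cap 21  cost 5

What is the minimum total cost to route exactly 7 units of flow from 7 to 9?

Minimum cost for 7 units: 57

shortest-cost path #1: 7→3→2→9 push 6 @ unit cost 8 (adds 48)
shortest-cost path #2: 7→3→9 push 1 @ unit cost 9 (adds 9)
total cost = 57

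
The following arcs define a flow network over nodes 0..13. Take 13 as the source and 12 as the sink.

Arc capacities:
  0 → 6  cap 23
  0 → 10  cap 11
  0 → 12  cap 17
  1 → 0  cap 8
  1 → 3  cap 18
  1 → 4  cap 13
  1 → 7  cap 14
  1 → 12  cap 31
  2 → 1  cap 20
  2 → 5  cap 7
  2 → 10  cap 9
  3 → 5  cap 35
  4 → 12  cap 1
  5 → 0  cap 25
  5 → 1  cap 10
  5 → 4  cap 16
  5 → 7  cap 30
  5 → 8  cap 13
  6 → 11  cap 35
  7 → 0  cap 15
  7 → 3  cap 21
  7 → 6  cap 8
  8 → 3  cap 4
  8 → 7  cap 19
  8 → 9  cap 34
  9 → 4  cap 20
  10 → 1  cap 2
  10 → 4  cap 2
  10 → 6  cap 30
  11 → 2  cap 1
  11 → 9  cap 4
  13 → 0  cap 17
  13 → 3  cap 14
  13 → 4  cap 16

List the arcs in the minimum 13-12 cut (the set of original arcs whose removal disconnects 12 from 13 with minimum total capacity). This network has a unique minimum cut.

augment #1: 13→0→12 push 17
augment #2: 13→4→12 push 1
augment #3: 13→3→5→1→12 push 10
augment #4: 13→3→5→0→10→1→12 push 2
augment #5: 13→3→5→0→6→11→2→1→12 push 1
max flow = 31; residual-reachable set from 13 gives S-side
cut edges (S→T): {(0,12), (4,12), (5,1), (10,1), (11,2)} total cap 31

Min-cut arcs: {(0,12), (4,12), (5,1), (10,1), (11,2)} (total capacity 31)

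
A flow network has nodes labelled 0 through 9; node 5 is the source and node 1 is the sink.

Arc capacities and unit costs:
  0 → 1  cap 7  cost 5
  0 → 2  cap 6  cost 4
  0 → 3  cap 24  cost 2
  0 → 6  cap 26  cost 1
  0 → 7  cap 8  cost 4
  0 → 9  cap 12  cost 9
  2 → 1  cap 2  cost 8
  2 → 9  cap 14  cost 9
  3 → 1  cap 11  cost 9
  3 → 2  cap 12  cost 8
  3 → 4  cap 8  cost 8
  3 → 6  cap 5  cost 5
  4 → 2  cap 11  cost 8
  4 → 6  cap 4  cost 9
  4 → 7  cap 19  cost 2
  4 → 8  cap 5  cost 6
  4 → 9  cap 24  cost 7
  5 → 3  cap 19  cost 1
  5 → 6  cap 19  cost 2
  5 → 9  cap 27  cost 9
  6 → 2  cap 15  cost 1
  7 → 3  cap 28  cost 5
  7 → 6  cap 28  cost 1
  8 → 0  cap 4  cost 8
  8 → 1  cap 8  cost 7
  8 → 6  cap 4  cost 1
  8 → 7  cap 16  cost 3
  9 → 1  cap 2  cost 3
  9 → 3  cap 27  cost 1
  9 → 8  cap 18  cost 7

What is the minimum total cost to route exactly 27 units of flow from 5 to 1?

shortest-cost path #1: 5→3→1 push 11 @ unit cost 10 (adds 110)
shortest-cost path #2: 5→6→2→1 push 2 @ unit cost 11 (adds 22)
shortest-cost path #3: 5→9→1 push 2 @ unit cost 12 (adds 24)
shortest-cost path #4: 5→3→4→8→1 push 5 @ unit cost 22 (adds 110)
shortest-cost path #5: 5→9→8→1 push 3 @ unit cost 23 (adds 69)
shortest-cost path #6: 5→9→8→0→1 push 4 @ unit cost 29 (adds 116)
total cost = 451

Minimum cost for 27 units: 451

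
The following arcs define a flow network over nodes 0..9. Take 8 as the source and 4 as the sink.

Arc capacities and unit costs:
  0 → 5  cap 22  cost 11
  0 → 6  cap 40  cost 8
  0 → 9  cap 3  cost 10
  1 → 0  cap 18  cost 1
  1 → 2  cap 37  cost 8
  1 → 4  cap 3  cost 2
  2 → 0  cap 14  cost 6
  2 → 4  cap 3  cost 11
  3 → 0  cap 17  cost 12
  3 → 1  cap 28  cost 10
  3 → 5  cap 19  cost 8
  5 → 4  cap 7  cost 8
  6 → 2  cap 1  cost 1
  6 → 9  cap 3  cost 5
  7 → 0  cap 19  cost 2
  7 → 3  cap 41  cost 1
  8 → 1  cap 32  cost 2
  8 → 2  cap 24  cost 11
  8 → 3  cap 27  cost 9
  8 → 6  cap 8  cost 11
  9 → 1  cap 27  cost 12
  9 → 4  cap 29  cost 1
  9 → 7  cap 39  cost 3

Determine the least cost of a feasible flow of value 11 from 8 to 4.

shortest-cost path #1: 8→1→4 push 3 @ unit cost 4 (adds 12)
shortest-cost path #2: 8→1→0→9→4 push 3 @ unit cost 14 (adds 42)
shortest-cost path #3: 8→6→9→4 push 3 @ unit cost 17 (adds 51)
shortest-cost path #4: 8→1→2→4 push 2 @ unit cost 21 (adds 42)
total cost = 147

Minimum cost for 11 units: 147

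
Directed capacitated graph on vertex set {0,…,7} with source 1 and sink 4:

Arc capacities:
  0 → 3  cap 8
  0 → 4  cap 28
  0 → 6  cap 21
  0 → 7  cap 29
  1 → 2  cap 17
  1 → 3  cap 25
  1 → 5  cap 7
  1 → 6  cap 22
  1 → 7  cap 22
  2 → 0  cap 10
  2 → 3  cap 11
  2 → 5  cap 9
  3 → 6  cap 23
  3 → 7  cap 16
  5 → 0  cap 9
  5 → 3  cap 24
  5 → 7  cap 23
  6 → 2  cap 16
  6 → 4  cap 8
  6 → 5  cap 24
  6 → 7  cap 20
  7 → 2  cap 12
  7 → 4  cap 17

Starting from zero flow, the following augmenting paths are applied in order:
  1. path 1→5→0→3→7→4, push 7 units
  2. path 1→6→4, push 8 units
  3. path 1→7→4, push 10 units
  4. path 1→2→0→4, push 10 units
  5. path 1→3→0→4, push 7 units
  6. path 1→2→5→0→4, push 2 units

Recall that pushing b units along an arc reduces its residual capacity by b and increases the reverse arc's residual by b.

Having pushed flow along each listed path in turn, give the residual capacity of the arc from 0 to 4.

Residual capacity of (0,4): 9

after path 1 (1→5→0→3→7→4, push 7): res(0,4)=28
after path 2 (1→6→4, push 8): res(0,4)=28
after path 3 (1→7→4, push 10): res(0,4)=28
after path 4 (1→2→0→4, push 10): res(0,4)=18
after path 5 (1→3→0→4, push 7): res(0,4)=11
after path 6 (1→2→5→0→4, push 2): res(0,4)=9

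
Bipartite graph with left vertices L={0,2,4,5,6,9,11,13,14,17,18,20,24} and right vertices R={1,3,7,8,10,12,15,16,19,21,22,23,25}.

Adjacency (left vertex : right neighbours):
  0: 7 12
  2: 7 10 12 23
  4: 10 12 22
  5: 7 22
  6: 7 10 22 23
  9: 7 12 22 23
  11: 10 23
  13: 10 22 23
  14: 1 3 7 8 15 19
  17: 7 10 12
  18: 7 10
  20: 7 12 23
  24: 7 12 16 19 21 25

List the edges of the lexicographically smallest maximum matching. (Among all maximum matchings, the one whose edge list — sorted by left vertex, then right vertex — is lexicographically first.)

|M| = 7 (so the lex-smallest maximum matching has 7 edges)
process left vertices in ascending order; for each, take the smallest-labelled available neighbour that still permits 7 edges overall, or leave it unmatched if none does
lex-smallest matching: {0-7, 2-10, 4-12, 5-22, 6-23, 14-1, 24-16}

Lex-smallest maximum matching: {(0,7), (2,10), (4,12), (5,22), (6,23), (14,1), (24,16)}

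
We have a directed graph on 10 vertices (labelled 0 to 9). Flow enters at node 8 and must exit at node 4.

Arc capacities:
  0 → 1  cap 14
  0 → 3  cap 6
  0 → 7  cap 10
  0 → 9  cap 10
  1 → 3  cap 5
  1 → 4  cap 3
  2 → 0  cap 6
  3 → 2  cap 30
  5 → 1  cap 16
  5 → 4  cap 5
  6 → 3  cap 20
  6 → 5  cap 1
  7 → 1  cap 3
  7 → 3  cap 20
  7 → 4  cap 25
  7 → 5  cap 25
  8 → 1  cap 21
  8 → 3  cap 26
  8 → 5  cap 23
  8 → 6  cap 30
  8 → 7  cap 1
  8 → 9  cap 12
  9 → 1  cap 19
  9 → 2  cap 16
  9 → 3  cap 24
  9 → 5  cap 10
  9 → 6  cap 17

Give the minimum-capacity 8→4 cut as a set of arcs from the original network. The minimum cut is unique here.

Min-cut arcs: {(1,4), (2,0), (5,4), (8,7)} (total capacity 15)

augment #1: 8→1→4 push 3
augment #2: 8→5→4 push 5
augment #3: 8→7→4 push 1
augment #4: 8→3→2→0→7→4 push 6
max flow = 15; residual-reachable set from 8 gives S-side
cut edges (S→T): {(1,4), (2,0), (5,4), (8,7)} total cap 15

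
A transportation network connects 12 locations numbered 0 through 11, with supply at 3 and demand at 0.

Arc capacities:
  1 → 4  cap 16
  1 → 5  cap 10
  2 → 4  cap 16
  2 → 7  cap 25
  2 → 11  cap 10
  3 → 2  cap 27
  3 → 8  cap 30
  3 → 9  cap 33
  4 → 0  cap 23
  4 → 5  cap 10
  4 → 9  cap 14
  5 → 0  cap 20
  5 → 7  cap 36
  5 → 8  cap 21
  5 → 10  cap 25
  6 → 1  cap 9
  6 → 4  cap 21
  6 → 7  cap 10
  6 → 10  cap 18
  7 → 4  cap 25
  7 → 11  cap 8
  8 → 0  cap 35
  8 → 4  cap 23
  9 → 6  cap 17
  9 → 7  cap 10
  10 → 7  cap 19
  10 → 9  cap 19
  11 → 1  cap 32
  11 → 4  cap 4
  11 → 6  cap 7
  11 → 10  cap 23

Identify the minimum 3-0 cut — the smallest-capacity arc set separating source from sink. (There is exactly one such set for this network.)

Min-cut arcs: {(1,5), (3,8), (4,0), (4,5)} (total capacity 73)

augment #1: 3→8→0 push 30
augment #2: 3→2→4→0 push 16
augment #3: 3→2→7→4→0 push 7
augment #4: 3→2→7→4→5→0 push 4
augment #5: 3→9→6→1→5→0 push 9
augment #6: 3→9→6→4→5→0 push 6
augment #7: 3→9→7→11→1→5→0 push 1
max flow = 73; residual-reachable set from 3 gives S-side
cut edges (S→T): {(1,5), (3,8), (4,0), (4,5)} total cap 73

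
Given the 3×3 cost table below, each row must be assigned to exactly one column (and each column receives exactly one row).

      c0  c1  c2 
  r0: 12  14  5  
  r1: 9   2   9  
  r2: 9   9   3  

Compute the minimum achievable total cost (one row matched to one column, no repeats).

Minimum assignment cost: 16

optimal assignment: row0→col2 (cost 5), row1→col1 (cost 2), row2→col0 (cost 9)
total = 5 + 2 + 9 = 16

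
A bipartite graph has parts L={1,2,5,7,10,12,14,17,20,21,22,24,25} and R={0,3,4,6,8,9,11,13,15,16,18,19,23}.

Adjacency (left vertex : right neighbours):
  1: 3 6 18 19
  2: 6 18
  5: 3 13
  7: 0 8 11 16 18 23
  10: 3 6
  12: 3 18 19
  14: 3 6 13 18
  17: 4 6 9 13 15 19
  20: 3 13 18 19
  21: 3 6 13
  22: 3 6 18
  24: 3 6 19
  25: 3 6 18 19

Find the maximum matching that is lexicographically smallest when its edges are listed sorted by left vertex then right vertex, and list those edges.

|M| = 7 (so the lex-smallest maximum matching has 7 edges)
process left vertices in ascending order; for each, take the smallest-labelled available neighbour that still permits 7 edges overall, or leave it unmatched if none does
lex-smallest matching: {1-3, 2-6, 5-13, 7-0, 12-18, 17-4, 20-19}

Lex-smallest maximum matching: {(1,3), (2,6), (5,13), (7,0), (12,18), (17,4), (20,19)}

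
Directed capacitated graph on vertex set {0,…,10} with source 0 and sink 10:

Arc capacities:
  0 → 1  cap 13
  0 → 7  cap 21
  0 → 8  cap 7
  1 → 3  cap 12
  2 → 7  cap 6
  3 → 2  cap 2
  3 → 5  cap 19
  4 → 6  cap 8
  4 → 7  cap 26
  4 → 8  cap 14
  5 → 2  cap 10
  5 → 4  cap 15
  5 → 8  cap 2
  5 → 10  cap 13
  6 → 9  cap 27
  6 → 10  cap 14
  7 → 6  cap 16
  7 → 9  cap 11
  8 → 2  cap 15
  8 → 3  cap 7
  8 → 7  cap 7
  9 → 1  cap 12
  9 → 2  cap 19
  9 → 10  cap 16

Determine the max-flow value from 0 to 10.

Maximum flow value: 40

augment #1: 0→7→6→10 bottleneck 14, total now 14
augment #2: 0→7→9→10 bottleneck 7, total now 21
augment #3: 0→1→3→5→10 bottleneck 12, total now 33
augment #4: 0→8→3→5→10 bottleneck 1, total now 34
augment #5: 0→8→7→9→10 bottleneck 4, total now 38
augment #6: 0→8→7→6→9→10 bottleneck 2, total now 40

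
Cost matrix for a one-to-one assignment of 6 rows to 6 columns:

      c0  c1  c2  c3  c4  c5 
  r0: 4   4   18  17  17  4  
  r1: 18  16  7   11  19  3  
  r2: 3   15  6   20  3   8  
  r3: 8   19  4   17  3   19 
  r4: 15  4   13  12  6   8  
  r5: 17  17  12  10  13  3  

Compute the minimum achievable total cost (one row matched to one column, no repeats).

Minimum assignment cost: 28

optimal assignment: row0→col0 (cost 4), row1→col5 (cost 3), row2→col4 (cost 3), row3→col2 (cost 4), row4→col1 (cost 4), row5→col3 (cost 10)
total = 4 + 3 + 3 + 4 + 4 + 10 = 28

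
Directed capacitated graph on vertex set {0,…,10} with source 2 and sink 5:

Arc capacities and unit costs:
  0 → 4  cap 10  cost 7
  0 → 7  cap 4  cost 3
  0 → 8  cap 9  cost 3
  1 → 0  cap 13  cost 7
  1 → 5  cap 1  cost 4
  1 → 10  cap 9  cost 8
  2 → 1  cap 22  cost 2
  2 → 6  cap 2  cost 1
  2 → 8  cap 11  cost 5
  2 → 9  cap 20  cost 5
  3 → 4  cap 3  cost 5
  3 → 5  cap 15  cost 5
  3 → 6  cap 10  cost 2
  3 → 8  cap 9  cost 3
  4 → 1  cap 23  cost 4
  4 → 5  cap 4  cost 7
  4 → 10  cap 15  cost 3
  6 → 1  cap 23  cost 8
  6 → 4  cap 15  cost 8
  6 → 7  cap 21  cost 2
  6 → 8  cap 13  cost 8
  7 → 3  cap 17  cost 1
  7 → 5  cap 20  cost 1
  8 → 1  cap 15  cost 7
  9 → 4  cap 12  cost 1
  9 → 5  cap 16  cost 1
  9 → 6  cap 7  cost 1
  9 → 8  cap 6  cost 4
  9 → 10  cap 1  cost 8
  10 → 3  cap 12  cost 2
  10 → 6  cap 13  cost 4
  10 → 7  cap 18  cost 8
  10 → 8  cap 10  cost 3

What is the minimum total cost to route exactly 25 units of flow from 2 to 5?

Minimum cost for 25 units: 172

shortest-cost path #1: 2→6→7→5 push 2 @ unit cost 4 (adds 8)
shortest-cost path #2: 2→9→5 push 16 @ unit cost 6 (adds 96)
shortest-cost path #3: 2→1→5 push 1 @ unit cost 6 (adds 6)
shortest-cost path #4: 2→9→6→7→5 push 4 @ unit cost 9 (adds 36)
shortest-cost path #5: 2→1→0→7→5 push 2 @ unit cost 13 (adds 26)
total cost = 172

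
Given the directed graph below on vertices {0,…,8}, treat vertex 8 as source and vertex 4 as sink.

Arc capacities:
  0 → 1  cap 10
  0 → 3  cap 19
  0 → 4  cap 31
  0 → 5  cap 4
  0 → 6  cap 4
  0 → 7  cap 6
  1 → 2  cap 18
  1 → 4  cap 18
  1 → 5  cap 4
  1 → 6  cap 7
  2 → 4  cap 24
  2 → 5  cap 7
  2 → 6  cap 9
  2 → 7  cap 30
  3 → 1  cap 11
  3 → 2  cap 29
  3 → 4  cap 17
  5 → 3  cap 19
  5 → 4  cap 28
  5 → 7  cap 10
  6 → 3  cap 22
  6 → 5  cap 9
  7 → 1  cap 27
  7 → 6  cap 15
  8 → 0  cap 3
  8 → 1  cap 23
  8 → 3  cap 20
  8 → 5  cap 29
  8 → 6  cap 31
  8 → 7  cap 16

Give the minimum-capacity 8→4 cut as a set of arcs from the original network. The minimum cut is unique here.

augment #1: 8→0→4 push 3
augment #2: 8→1→4 push 18
augment #3: 8→3→4 push 17
augment #4: 8→5→4 push 28
augment #5: 8→1→2→4 push 5
augment #6: 8→3→2→4 push 3
augment #7: 8→5→3→2→4 push 1
augment #8: 8→6→3→2→4 push 15
max flow = 90; residual-reachable set from 8 gives S-side
cut edges (S→T): {(1,4), (2,4), (3,4), (5,4), (8,0)} total cap 90

Min-cut arcs: {(1,4), (2,4), (3,4), (5,4), (8,0)} (total capacity 90)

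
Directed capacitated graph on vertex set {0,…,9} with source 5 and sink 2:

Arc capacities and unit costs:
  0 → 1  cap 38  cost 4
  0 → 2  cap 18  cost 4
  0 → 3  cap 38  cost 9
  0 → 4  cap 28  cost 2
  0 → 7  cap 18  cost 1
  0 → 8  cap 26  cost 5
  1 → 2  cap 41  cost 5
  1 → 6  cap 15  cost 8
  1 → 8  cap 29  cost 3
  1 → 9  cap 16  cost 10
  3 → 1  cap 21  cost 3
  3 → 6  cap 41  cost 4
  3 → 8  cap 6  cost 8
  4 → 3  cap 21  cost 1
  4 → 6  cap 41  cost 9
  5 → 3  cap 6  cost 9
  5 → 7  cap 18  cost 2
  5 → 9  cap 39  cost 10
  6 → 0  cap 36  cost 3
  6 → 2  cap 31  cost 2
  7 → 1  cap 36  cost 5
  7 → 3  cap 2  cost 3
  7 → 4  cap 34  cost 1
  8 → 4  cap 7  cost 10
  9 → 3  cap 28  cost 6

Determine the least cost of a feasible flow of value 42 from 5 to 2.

Minimum cost for 42 units: 688

shortest-cost path #1: 5→7→4→3→6→2 push 18 @ unit cost 10 (adds 180)
shortest-cost path #2: 5→3→6→2 push 6 @ unit cost 15 (adds 90)
shortest-cost path #3: 5→9→3→6→2 push 7 @ unit cost 22 (adds 154)
shortest-cost path #4: 5→9→3→1→2 push 11 @ unit cost 24 (adds 264)
total cost = 688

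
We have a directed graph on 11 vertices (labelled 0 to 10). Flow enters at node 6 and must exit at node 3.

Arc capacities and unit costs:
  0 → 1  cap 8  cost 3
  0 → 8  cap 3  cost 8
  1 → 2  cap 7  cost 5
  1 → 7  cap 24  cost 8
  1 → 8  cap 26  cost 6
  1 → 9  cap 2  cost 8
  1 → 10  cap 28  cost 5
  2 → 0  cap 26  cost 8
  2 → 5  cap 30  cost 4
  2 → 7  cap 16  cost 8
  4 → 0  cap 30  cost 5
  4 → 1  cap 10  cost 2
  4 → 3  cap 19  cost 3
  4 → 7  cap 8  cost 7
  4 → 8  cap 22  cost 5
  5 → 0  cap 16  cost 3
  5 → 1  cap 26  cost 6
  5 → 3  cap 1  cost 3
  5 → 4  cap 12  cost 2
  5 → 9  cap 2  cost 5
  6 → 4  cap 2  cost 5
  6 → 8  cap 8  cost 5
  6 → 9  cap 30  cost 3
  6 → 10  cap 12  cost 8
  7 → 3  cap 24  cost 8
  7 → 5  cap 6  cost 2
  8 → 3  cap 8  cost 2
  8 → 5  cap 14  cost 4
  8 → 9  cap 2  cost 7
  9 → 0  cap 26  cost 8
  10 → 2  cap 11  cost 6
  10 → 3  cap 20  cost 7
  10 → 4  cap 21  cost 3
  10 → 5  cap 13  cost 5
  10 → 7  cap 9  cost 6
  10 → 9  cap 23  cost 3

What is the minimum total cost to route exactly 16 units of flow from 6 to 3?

Minimum cost for 16 units: 156

shortest-cost path #1: 6→8→3 push 8 @ unit cost 7 (adds 56)
shortest-cost path #2: 6→4→3 push 2 @ unit cost 8 (adds 16)
shortest-cost path #3: 6→10→4→3 push 6 @ unit cost 14 (adds 84)
total cost = 156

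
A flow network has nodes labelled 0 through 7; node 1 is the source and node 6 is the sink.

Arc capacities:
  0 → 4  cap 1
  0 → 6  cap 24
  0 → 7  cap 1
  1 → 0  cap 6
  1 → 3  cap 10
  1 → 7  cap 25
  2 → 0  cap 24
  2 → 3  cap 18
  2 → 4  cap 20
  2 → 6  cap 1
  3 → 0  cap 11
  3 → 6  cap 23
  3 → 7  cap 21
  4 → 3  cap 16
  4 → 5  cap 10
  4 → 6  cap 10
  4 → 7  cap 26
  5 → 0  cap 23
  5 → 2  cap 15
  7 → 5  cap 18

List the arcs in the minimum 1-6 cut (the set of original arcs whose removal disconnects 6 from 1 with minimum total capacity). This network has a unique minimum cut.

Min-cut arcs: {(1,0), (1,3), (7,5)} (total capacity 34)

augment #1: 1→0→6 push 6
augment #2: 1→3→6 push 10
augment #3: 1→7→5→0→6 push 18
max flow = 34; residual-reachable set from 1 gives S-side
cut edges (S→T): {(1,0), (1,3), (7,5)} total cap 34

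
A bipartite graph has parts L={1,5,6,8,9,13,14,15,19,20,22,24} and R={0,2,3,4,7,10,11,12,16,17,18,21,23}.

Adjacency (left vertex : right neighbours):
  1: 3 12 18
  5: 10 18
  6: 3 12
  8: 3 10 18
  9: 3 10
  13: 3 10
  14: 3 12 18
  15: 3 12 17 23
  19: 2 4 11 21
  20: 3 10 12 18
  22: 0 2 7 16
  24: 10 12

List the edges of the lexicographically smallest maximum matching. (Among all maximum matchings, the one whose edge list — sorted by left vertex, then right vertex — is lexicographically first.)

Lex-smallest maximum matching: {(1,3), (5,10), (6,12), (8,18), (15,17), (19,2), (22,0)}

|M| = 7 (so the lex-smallest maximum matching has 7 edges)
process left vertices in ascending order; for each, take the smallest-labelled available neighbour that still permits 7 edges overall, or leave it unmatched if none does
lex-smallest matching: {1-3, 5-10, 6-12, 8-18, 15-17, 19-2, 22-0}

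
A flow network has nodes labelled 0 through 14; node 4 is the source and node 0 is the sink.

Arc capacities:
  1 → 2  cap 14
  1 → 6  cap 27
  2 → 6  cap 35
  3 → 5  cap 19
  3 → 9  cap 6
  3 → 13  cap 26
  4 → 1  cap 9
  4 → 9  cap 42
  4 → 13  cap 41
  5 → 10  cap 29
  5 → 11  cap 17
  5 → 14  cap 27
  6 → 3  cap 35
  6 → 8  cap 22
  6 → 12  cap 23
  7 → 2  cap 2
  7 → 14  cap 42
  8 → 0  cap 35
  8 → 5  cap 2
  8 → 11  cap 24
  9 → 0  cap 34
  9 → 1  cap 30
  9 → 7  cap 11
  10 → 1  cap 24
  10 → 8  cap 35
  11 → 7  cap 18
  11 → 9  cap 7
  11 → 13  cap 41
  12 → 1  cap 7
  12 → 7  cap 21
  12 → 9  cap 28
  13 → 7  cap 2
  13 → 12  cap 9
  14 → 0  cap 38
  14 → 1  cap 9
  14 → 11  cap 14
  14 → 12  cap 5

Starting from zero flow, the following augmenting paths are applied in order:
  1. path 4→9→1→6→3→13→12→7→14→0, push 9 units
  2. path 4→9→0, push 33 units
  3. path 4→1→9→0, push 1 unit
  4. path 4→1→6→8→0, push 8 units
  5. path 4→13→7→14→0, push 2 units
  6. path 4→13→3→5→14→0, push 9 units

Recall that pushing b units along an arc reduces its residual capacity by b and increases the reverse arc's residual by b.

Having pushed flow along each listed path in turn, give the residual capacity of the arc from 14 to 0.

after path 1 (4→9→1→6→3→13→12→7→14→0, push 9): res(14,0)=29
after path 2 (4→9→0, push 33): res(14,0)=29
after path 3 (4→1→9→0, push 1): res(14,0)=29
after path 4 (4→1→6→8→0, push 8): res(14,0)=29
after path 5 (4→13→7→14→0, push 2): res(14,0)=27
after path 6 (4→13→3→5→14→0, push 9): res(14,0)=18

Residual capacity of (14,0): 18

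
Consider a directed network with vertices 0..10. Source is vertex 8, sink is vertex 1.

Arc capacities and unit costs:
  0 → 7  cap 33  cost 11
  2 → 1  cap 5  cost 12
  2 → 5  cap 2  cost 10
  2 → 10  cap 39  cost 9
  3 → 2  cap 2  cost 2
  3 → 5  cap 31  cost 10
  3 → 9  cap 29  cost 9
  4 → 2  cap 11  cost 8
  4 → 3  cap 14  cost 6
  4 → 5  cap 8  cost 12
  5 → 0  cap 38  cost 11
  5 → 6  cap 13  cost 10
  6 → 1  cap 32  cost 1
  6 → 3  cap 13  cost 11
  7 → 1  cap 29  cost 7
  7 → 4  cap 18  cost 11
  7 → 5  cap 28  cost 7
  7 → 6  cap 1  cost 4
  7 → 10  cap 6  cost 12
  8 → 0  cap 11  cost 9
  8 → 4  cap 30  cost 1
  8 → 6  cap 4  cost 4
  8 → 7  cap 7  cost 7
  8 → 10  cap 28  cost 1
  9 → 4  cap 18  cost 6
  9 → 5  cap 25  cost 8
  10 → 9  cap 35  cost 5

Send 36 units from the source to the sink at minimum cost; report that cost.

shortest-cost path #1: 8→6→1 push 4 @ unit cost 5 (adds 20)
shortest-cost path #2: 8→7→6→1 push 1 @ unit cost 12 (adds 12)
shortest-cost path #3: 8→7→1 push 6 @ unit cost 14 (adds 84)
shortest-cost path #4: 8→4→2→1 push 5 @ unit cost 21 (adds 105)
shortest-cost path #5: 8→4→5→6→1 push 8 @ unit cost 24 (adds 192)
shortest-cost path #6: 8→10→9→5→6→1 push 5 @ unit cost 25 (adds 125)
shortest-cost path #7: 8→0→7→1 push 7 @ unit cost 27 (adds 189)
total cost = 727

Minimum cost for 36 units: 727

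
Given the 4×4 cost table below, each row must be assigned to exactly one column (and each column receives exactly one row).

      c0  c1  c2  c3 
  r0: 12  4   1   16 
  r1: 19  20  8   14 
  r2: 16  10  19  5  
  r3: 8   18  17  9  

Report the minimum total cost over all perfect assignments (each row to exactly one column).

Minimum assignment cost: 25

optimal assignment: row0→col1 (cost 4), row1→col2 (cost 8), row2→col3 (cost 5), row3→col0 (cost 8)
total = 4 + 8 + 5 + 8 = 25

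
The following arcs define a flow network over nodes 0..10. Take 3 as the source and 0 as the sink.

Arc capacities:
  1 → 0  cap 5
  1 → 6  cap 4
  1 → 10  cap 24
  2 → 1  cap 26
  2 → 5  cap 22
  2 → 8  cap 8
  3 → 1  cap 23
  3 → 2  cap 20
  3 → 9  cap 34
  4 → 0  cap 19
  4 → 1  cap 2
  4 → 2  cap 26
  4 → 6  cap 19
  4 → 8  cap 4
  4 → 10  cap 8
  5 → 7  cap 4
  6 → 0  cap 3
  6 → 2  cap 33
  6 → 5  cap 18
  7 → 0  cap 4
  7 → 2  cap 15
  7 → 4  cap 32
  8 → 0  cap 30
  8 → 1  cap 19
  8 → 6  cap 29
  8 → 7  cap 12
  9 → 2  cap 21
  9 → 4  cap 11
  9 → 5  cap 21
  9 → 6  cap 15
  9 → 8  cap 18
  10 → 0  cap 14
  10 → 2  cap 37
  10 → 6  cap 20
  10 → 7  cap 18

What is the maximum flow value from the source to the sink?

Maximum flow value: 73

augment #1: 3→1→0 bottleneck 5, total now 5
augment #2: 3→1→6→0 bottleneck 3, total now 8
augment #3: 3→1→10→0 bottleneck 14, total now 22
augment #4: 3→2→8→0 bottleneck 8, total now 30
augment #5: 3→9→4→0 bottleneck 11, total now 41
augment #6: 3→9→8→0 bottleneck 18, total now 59
augment #7: 3→1→10→7→0 bottleneck 1, total now 60
augment #8: 3→2→5→7→0 bottleneck 3, total now 63
augment #9: 3→2→5→7→4→0 bottleneck 1, total now 64
augment #10: 3→2→1→10→7→4→0 bottleneck 7, total now 71
augment #11: 3→2→1→10→7→4→8→0 bottleneck 1, total now 72
augment #12: 3→9→2→1→10→7→4→8→0 bottleneck 1, total now 73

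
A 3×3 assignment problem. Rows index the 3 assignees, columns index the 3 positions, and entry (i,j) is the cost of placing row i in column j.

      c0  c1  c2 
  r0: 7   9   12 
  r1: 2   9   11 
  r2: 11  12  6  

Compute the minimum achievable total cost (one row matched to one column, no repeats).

optimal assignment: row0→col1 (cost 9), row1→col0 (cost 2), row2→col2 (cost 6)
total = 9 + 2 + 6 = 17

Minimum assignment cost: 17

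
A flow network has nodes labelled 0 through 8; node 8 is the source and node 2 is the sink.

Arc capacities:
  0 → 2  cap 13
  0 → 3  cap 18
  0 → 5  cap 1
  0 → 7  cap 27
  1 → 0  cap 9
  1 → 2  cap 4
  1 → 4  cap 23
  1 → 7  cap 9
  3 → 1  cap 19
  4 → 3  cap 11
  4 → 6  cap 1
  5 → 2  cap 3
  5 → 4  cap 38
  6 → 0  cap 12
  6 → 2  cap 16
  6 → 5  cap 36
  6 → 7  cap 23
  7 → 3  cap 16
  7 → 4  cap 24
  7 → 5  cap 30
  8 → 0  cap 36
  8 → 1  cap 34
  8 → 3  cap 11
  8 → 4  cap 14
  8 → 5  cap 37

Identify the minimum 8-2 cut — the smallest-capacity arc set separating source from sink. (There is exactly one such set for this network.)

Min-cut arcs: {(0,2), (1,2), (4,6), (5,2)} (total capacity 21)

augment #1: 8→0→2 push 13
augment #2: 8→1→2 push 4
augment #3: 8→5→2 push 3
augment #4: 8→4→6→2 push 1
max flow = 21; residual-reachable set from 8 gives S-side
cut edges (S→T): {(0,2), (1,2), (4,6), (5,2)} total cap 21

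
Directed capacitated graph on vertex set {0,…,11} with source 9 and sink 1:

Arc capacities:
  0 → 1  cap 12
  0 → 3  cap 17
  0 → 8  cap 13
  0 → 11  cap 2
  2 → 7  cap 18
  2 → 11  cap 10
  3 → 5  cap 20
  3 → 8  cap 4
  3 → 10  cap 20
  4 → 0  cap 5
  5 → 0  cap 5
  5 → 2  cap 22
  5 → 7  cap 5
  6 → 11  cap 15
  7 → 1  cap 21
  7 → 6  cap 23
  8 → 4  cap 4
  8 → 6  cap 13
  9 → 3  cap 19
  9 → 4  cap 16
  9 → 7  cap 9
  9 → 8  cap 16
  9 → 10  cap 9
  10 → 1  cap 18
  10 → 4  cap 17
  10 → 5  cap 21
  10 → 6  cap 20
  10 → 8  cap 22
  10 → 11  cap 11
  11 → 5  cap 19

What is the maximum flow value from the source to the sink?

Maximum flow value: 49

augment #1: 9→7→1 bottleneck 9, total now 9
augment #2: 9→10→1 bottleneck 9, total now 18
augment #3: 9→3→10→1 bottleneck 9, total now 27
augment #4: 9→4→0→1 bottleneck 5, total now 32
augment #5: 9→3→5→0→1 bottleneck 5, total now 37
augment #6: 9→3→5→7→1 bottleneck 5, total now 42
augment #7: 9→8→6→11→5→2→7→1 bottleneck 7, total now 49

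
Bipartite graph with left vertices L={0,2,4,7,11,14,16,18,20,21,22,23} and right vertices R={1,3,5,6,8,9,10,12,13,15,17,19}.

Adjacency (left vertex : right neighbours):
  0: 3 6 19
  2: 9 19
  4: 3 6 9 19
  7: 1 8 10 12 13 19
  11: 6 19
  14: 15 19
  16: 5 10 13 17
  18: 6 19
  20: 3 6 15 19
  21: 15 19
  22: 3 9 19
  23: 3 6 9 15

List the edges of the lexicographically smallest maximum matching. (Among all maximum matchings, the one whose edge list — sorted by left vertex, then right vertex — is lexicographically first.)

|M| = 7 (so the lex-smallest maximum matching has 7 edges)
process left vertices in ascending order; for each, take the smallest-labelled available neighbour that still permits 7 edges overall, or leave it unmatched if none does
lex-smallest matching: {0-3, 2-9, 4-6, 7-1, 11-19, 14-15, 16-5}

Lex-smallest maximum matching: {(0,3), (2,9), (4,6), (7,1), (11,19), (14,15), (16,5)}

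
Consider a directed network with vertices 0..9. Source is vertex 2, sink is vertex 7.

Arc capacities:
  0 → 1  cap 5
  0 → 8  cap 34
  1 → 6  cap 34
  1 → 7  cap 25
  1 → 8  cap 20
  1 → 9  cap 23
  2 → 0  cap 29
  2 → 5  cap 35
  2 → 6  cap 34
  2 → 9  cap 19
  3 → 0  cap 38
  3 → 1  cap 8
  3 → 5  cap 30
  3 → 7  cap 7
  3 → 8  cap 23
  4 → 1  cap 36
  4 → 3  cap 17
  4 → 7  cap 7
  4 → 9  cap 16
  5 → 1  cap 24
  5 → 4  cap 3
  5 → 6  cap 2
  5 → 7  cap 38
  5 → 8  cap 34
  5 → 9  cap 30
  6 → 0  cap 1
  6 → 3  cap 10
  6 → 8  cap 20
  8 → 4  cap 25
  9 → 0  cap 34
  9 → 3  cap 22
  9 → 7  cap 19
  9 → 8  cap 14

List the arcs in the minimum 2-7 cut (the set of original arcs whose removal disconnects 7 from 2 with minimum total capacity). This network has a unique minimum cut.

Min-cut arcs: {(0,1), (2,5), (2,9), (6,3), (8,4)} (total capacity 94)

augment #1: 2→5→7 push 35
augment #2: 2→9→7 push 19
augment #3: 2→0→1→7 push 5
augment #4: 2→6→3→7 push 7
augment #5: 2→0→8→4→7 push 7
augment #6: 2→6→3→1→7 push 3
augment #7: 2→0→8→4→1→7 push 17
augment #8: 2→6→8→4→3→5→7 push 1
max flow = 94; residual-reachable set from 2 gives S-side
cut edges (S→T): {(0,1), (2,5), (2,9), (6,3), (8,4)} total cap 94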